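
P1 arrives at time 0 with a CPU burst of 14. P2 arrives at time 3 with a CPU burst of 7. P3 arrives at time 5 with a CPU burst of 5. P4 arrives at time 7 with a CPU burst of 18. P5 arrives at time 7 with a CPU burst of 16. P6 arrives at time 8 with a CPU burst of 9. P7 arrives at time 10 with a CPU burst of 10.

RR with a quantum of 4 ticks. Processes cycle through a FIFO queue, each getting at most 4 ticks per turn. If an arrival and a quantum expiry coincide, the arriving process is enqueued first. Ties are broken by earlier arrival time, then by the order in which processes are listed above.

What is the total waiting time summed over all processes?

302

Timeline: | P1 0-4 | P2 4-8 | P1 8-12 | P3 12-16 | P4 16-20 | P5 20-24 | P6 24-28 | P2 28-31 | P7 31-35 | P1 35-39 | P3 39-40 | P4 40-44 | P5 44-48 | P6 48-52 | P7 52-56 | P1 56-58 | P4 58-62 | P5 62-66 | P6 66-67 | P7 67-69 | P4 69-73 | P5 73-77 | P4 77-79 |
Completion: P1=58  P2=31  P3=40  P4=79  P5=77  P6=67  P7=69
Turnaround (C−A): P1=58  P2=28  P3=35  P4=72  P5=70  P6=59  P7=59
Waiting = turnaround − burst: P1=44, P2=21, P3=30, P4=54, P5=54, P6=50, P7=49
Total waiting = 44 + 21 + 30 + 54 + 54 + 50 + 49 = 302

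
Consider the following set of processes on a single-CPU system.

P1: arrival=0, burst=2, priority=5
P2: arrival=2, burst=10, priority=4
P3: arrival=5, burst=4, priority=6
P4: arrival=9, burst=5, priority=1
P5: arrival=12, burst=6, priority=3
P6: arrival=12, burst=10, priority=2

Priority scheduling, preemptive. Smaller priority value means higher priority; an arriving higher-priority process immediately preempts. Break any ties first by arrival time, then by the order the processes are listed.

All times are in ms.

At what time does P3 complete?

Gantt: | P1 0-2 | P2 2-9 | P4 9-14 | P6 14-24 | P5 24-30 | P2 30-33 | P3 33-37 |
Completion: P1=2  P2=33  P3=37  P4=14  P5=30  P6=24

37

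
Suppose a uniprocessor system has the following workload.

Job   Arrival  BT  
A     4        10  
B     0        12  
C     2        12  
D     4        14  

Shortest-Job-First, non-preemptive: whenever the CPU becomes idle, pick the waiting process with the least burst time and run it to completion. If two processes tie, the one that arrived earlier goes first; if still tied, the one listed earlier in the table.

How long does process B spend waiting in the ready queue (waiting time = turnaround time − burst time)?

0

Schedule: | B 0-12 | A 12-22 | C 22-34 | D 34-48 |
Completion: A=22  B=12  C=34  D=48
Turnaround (C−A): A=18  B=12  C=32  D=44
Waiting(B) = turnaround − burst = 12 − 12 = 0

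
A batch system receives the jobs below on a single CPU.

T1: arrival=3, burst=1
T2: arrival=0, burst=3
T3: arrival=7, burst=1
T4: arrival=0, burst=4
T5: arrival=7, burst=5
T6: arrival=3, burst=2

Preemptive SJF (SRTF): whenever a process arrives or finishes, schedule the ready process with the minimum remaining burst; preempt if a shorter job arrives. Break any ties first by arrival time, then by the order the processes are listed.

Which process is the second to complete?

Gantt: | T2 0-3 | T1 3-4 | T6 4-6 | T4 6-7 | T3 7-8 | T4 8-11 | T5 11-16 |
Completion: T1=4  T2=3  T3=8  T4=11  T5=16  T6=6
Finish order: T2 → T1 → T6 → T3 → T4 → T5

T1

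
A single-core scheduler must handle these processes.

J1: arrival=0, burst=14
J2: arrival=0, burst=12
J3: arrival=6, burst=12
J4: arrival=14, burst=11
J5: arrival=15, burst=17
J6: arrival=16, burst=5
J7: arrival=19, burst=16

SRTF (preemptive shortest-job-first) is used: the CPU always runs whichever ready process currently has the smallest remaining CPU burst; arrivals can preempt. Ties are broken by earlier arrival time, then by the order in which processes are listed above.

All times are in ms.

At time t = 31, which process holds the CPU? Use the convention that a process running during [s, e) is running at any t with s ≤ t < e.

J4

Gantt: | J2 0-12 | J3 12-16 | J6 16-21 | J3 21-29 | J4 29-40 | J1 40-54 | J7 54-70 | J5 70-87 |
Completion: J1=54  J2=12  J3=29  J4=40  J5=87  J6=21  J7=70
Turnaround (C−A): J1=54  J2=12  J3=23  J4=26  J5=72  J6=5  J7=51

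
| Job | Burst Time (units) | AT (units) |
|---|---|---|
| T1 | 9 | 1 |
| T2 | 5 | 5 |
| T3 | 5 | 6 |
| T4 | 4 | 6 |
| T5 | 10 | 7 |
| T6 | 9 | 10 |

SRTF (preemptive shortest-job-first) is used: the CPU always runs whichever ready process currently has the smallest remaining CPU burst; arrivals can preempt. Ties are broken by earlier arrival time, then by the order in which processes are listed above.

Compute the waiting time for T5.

Gantt: | idle 0-1 | T1 1-10 | T4 10-14 | T2 14-19 | T3 19-24 | T6 24-33 | T5 33-43 |
Completion: T1=10  T2=19  T3=24  T4=14  T5=43  T6=33
Waiting(T5) = turnaround − burst = 36 − 10 = 26

26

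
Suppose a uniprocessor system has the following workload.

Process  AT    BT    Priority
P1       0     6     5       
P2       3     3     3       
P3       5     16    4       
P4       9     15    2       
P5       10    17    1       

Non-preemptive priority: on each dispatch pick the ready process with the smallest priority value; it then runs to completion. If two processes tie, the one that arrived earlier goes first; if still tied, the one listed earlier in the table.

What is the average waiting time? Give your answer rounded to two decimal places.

10.60

Schedule: | P1 0-6 | P2 6-9 | P4 9-24 | P5 24-41 | P3 41-57 |
Completion: P1=6  P2=9  P3=57  P4=24  P5=41
Waiting times: P1=0, P2=3, P3=36, P4=0, P5=14
Average waiting = (0+3+36+0+14) / 5 = 53/5 = 10.60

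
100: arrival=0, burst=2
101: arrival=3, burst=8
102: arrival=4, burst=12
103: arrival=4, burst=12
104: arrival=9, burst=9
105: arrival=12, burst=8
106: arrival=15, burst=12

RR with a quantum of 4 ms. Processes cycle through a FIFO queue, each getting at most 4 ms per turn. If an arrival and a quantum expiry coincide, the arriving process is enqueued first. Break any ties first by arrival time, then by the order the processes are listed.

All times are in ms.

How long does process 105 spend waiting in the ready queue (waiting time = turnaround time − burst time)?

31

Gantt: | 100 0-2 | idle 2-3 | 101 3-7 | 102 7-11 | 103 11-15 | 101 15-19 | 104 19-23 | 102 23-27 | 105 27-31 | 106 31-35 | 103 35-39 | 104 39-43 | 102 43-47 | 105 47-51 | 106 51-55 | 103 55-59 | 104 59-60 | 106 60-64 |
Completion: 100=2  101=19  102=47  103=59  104=60  105=51  106=64
Turnaround (C−A): 100=2  101=16  102=43  103=55  104=51  105=39  106=49
Waiting(105) = turnaround − burst = 39 − 8 = 31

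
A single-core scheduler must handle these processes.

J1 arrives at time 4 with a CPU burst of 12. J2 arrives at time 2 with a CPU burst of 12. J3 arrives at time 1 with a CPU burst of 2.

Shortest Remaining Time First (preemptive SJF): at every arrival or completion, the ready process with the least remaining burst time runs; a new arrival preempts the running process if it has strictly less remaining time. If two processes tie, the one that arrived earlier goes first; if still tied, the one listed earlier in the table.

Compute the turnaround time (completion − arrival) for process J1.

23

Gantt: | idle 0-1 | J3 1-3 | J2 3-15 | J1 15-27 |
Completion: J1=27  J2=15  J3=3
Turnaround (C−A): J1=23  J2=13  J3=2
Turnaround(J1) = completion − arrival = 27 − 4 = 23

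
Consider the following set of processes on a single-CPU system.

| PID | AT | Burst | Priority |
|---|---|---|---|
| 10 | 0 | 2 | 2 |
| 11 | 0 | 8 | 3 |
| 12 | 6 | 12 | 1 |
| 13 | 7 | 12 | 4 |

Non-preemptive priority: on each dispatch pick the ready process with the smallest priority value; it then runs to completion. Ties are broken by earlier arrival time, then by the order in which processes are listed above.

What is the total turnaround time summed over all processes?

55

Timeline: | 10 0-2 | 11 2-10 | 12 10-22 | 13 22-34 |
Completion: 10=2  11=10  12=22  13=34
Turnaround (C−A): 10=2  11=10  12=16  13=27
Turnaround = completion − arrival: 10=2, 11=10, 12=16, 13=27
Total turnaround = 2 + 10 + 16 + 27 = 55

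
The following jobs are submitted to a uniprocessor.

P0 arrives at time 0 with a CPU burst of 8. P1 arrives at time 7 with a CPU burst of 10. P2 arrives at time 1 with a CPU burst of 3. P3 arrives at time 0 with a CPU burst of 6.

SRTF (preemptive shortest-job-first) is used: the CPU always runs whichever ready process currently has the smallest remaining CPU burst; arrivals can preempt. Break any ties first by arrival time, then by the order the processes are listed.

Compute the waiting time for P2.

0

Schedule: | P3 0-1 | P2 1-4 | P3 4-9 | P0 9-17 | P1 17-27 |
Completion: P0=17  P1=27  P2=4  P3=9
Turnaround (C−A): P0=17  P1=20  P2=3  P3=9
Waiting(P2) = turnaround − burst = 3 − 3 = 0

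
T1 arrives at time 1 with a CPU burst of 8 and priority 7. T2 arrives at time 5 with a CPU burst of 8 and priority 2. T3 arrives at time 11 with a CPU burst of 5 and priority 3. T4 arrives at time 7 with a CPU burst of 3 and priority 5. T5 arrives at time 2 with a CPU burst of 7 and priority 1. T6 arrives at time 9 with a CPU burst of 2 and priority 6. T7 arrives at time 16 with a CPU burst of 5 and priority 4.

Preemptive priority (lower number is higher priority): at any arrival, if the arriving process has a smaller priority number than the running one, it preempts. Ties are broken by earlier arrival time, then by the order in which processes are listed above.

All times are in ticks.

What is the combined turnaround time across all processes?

125

Schedule: | idle 0-1 | T1 1-2 | T5 2-9 | T2 9-17 | T3 17-22 | T7 22-27 | T4 27-30 | T6 30-32 | T1 32-39 |
Completion: T1=39  T2=17  T3=22  T4=30  T5=9  T6=32  T7=27
Turnaround (C−A): T1=38  T2=12  T3=11  T4=23  T5=7  T6=23  T7=11
Turnaround = completion − arrival: T1=38, T2=12, T3=11, T4=23, T5=7, T6=23, T7=11
Total turnaround = 38 + 12 + 11 + 23 + 7 + 23 + 11 = 125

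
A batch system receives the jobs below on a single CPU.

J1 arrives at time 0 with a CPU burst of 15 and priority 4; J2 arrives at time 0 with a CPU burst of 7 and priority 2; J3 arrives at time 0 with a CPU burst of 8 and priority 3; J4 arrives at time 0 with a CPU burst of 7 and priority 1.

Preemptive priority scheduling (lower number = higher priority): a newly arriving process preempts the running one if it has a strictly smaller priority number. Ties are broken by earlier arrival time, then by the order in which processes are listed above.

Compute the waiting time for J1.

Schedule: | J4 0-7 | J2 7-14 | J3 14-22 | J1 22-37 |
Completion: J1=37  J2=14  J3=22  J4=7
Waiting(J1) = turnaround − burst = 37 − 15 = 22

22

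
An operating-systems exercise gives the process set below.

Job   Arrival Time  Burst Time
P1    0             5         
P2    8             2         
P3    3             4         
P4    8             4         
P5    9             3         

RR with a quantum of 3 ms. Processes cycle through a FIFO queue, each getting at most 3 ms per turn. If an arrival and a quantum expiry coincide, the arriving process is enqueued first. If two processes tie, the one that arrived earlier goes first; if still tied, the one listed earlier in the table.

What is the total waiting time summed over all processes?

Schedule: | P1 0-3 | P3 3-6 | P1 6-8 | P3 8-9 | P2 9-11 | P4 11-14 | P5 14-17 | P4 17-18 |
Completion: P1=8  P2=11  P3=9  P4=18  P5=17
Turnaround (C−A): P1=8  P2=3  P3=6  P4=10  P5=8
Waiting = turnaround − burst: P1=3, P2=1, P3=2, P4=6, P5=5
Total waiting = 3 + 1 + 2 + 6 + 5 = 17

17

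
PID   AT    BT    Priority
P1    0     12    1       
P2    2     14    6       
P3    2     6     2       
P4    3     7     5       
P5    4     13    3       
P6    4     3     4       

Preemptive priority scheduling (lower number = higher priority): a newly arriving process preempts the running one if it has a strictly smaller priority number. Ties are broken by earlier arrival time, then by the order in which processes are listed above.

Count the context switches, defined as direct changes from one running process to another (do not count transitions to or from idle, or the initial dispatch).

Gantt: | P1 0-12 | P3 12-18 | P5 18-31 | P6 31-34 | P4 34-41 | P2 41-55 |
Completion: P1=12  P2=55  P3=18  P4=41  P5=31  P6=34
Turnaround (C−A): P1=12  P2=53  P3=16  P4=38  P5=27  P6=30

5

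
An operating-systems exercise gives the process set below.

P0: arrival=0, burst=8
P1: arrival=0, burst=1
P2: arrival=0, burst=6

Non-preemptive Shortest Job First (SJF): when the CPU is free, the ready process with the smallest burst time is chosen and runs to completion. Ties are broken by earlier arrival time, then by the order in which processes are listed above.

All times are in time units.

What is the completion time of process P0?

Gantt: | P1 0-1 | P2 1-7 | P0 7-15 |
Completion: P0=15  P1=1  P2=7
Turnaround (C−A): P0=15  P1=1  P2=7

15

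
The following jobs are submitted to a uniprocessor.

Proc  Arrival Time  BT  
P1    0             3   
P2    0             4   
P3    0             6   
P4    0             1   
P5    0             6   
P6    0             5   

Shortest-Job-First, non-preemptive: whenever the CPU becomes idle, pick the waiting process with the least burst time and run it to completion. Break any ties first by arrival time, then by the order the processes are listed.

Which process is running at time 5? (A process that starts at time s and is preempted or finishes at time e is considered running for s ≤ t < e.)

P2

Timeline: | P4 0-1 | P1 1-4 | P2 4-8 | P6 8-13 | P3 13-19 | P5 19-25 |
Completion: P1=4  P2=8  P3=19  P4=1  P5=25  P6=13
Turnaround (C−A): P1=4  P2=8  P3=19  P4=1  P5=25  P6=13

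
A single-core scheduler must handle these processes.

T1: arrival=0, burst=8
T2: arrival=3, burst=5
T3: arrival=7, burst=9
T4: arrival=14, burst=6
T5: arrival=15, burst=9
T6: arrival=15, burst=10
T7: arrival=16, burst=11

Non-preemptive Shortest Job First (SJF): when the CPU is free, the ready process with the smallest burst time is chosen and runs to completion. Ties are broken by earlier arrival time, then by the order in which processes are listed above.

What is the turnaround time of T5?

22

Schedule: | T1 0-8 | T2 8-13 | T3 13-22 | T4 22-28 | T5 28-37 | T6 37-47 | T7 47-58 |
Completion: T1=8  T2=13  T3=22  T4=28  T5=37  T6=47  T7=58
Turnaround(T5) = completion − arrival = 37 − 15 = 22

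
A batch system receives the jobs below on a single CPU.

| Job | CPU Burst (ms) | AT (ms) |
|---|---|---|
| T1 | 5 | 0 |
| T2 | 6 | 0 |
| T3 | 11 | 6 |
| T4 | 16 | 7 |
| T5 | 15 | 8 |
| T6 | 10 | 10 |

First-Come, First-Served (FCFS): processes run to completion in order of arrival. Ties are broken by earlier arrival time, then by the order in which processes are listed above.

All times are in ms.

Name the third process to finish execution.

Gantt: | T1 0-5 | T2 5-11 | T3 11-22 | T4 22-38 | T5 38-53 | T6 53-63 |
Completion: T1=5  T2=11  T3=22  T4=38  T5=53  T6=63
Finish order: T1 → T2 → T3 → T4 → T5 → T6

T3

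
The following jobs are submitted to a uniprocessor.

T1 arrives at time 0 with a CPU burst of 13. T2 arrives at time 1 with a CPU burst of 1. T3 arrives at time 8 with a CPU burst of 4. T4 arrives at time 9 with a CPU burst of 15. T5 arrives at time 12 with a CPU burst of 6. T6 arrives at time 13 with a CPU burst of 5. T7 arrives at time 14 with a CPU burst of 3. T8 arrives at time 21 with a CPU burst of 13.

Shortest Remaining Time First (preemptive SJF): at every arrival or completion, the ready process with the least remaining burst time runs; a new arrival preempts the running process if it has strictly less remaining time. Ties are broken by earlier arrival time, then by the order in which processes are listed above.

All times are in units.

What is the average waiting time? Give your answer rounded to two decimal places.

9.63

Timeline: | T1 0-1 | T2 1-2 | T1 2-8 | T3 8-12 | T1 12-14 | T7 14-17 | T1 17-21 | T6 21-26 | T5 26-32 | T8 32-45 | T4 45-60 |
Completion: T1=21  T2=2  T3=12  T4=60  T5=32  T6=26  T7=17  T8=45
Turnaround (C−A): T1=21  T2=1  T3=4  T4=51  T5=20  T6=13  T7=3  T8=24
Waiting times: T1=8, T2=0, T3=0, T4=36, T5=14, T6=8, T7=0, T8=11
Average waiting = (8+0+0+36+14+8+0+11) / 8 = 77/8 = 9.63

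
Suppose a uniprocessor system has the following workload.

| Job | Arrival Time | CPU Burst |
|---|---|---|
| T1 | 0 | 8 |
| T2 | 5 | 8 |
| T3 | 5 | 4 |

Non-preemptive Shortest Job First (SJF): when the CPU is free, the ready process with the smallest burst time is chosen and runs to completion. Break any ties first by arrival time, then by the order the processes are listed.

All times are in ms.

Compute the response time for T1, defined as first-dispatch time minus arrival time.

0

Schedule: | T1 0-8 | T3 8-12 | T2 12-20 |
Completion: T1=8  T2=20  T3=12
Response(T1) = first start − arrival = 0 − 0 = 0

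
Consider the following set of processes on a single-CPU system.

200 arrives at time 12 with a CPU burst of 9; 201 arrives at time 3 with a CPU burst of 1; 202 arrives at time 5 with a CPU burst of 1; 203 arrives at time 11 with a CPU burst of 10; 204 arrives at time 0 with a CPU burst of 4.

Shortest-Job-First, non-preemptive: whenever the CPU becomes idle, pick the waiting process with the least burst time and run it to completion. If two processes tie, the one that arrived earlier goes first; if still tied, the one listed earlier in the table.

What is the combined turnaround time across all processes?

Timeline: | 204 0-4 | 201 4-5 | 202 5-6 | idle 6-11 | 203 11-21 | 200 21-30 |
Completion: 200=30  201=5  202=6  203=21  204=4
Turnaround = completion − arrival: 200=18, 201=2, 202=1, 203=10, 204=4
Total turnaround = 18 + 2 + 1 + 10 + 4 = 35

35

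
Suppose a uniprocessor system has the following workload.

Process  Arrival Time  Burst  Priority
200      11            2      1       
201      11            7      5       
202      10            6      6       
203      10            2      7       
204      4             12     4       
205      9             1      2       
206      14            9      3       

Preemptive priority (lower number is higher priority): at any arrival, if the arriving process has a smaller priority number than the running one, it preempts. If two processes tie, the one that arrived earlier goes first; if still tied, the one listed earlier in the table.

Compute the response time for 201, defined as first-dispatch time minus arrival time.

17

Gantt: | idle 0-4 | 204 4-9 | 205 9-10 | 204 10-11 | 200 11-13 | 204 13-14 | 206 14-23 | 204 23-28 | 201 28-35 | 202 35-41 | 203 41-43 |
Completion: 200=13  201=35  202=41  203=43  204=28  205=10  206=23
Response(201) = first start − arrival = 28 − 11 = 17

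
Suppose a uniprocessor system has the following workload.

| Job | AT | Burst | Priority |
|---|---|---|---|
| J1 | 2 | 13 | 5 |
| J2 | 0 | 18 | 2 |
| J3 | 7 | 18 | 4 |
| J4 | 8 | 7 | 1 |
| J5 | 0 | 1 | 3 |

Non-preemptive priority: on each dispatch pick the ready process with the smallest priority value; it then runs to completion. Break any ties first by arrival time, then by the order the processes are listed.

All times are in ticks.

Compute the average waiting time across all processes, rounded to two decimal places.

Gantt: | J2 0-18 | J4 18-25 | J5 25-26 | J3 26-44 | J1 44-57 |
Completion: J1=57  J2=18  J3=44  J4=25  J5=26
Turnaround (C−A): J1=55  J2=18  J3=37  J4=17  J5=26
Waiting times: J1=42, J2=0, J3=19, J4=10, J5=25
Average waiting = (42+0+19+10+25) / 5 = 96/5 = 19.20

19.20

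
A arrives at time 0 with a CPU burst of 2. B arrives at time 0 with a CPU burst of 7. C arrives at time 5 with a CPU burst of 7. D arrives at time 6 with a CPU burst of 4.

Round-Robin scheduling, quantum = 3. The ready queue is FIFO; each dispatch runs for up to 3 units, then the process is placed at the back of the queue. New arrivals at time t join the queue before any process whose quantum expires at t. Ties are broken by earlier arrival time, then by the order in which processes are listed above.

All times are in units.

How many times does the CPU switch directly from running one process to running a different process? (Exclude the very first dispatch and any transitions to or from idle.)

Timeline: | A 0-2 | B 2-5 | C 5-8 | B 8-11 | D 11-14 | C 14-17 | B 17-18 | D 18-19 | C 19-20 |
Completion: A=2  B=18  C=20  D=19

8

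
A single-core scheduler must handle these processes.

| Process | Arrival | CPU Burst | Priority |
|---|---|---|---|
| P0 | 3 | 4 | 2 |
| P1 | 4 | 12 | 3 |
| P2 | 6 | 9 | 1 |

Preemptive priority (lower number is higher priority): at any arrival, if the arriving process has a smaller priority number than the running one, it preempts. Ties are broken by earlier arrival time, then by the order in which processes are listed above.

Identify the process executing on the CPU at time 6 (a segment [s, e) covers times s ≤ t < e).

P2

Timeline: | idle 0-3 | P0 3-6 | P2 6-15 | P0 15-16 | P1 16-28 |
Completion: P0=16  P1=28  P2=15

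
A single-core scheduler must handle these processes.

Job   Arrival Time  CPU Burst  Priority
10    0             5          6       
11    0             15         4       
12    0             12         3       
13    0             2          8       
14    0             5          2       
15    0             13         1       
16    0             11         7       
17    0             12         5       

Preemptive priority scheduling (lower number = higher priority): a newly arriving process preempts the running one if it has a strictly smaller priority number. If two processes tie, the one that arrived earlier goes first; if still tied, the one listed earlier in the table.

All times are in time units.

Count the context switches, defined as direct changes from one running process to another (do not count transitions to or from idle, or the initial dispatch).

7

Schedule: | 15 0-13 | 14 13-18 | 12 18-30 | 11 30-45 | 17 45-57 | 10 57-62 | 16 62-73 | 13 73-75 |
Completion: 10=62  11=45  12=30  13=75  14=18  15=13  16=73  17=57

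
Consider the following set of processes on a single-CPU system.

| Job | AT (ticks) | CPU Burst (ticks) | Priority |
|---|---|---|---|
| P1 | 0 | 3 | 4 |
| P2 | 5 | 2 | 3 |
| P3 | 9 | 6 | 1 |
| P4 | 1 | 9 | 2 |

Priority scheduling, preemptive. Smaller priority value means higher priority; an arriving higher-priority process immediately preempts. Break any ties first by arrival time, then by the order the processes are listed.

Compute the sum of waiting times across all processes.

34

Gantt: | P1 0-1 | P4 1-9 | P3 9-15 | P4 15-16 | P2 16-18 | P1 18-20 |
Completion: P1=20  P2=18  P3=15  P4=16
Turnaround (C−A): P1=20  P2=13  P3=6  P4=15
Waiting = turnaround − burst: P1=17, P2=11, P3=0, P4=6
Total waiting = 17 + 11 + 0 + 6 = 34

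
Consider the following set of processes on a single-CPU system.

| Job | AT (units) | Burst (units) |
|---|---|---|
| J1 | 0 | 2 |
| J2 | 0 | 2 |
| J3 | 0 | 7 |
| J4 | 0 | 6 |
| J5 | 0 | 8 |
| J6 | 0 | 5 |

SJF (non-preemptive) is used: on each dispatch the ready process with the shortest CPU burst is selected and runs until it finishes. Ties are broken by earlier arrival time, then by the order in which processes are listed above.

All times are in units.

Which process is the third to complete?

Timeline: | J1 0-2 | J2 2-4 | J6 4-9 | J4 9-15 | J3 15-22 | J5 22-30 |
Completion: J1=2  J2=4  J3=22  J4=15  J5=30  J6=9
Turnaround (C−A): J1=2  J2=4  J3=22  J4=15  J5=30  J6=9
Finish order: J1 → J2 → J6 → J4 → J3 → J5

J6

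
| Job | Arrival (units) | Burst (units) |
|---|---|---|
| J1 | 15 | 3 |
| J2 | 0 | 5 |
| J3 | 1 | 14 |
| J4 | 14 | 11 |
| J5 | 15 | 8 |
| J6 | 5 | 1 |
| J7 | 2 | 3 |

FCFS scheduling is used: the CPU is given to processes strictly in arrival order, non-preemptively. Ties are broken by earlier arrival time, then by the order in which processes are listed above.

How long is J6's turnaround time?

Timeline: | J2 0-5 | J3 5-19 | J7 19-22 | J6 22-23 | J4 23-34 | J1 34-37 | J5 37-45 |
Completion: J1=37  J2=5  J3=19  J4=34  J5=45  J6=23  J7=22
Turnaround (C−A): J1=22  J2=5  J3=18  J4=20  J5=30  J6=18  J7=20
Turnaround(J6) = completion − arrival = 23 − 5 = 18

18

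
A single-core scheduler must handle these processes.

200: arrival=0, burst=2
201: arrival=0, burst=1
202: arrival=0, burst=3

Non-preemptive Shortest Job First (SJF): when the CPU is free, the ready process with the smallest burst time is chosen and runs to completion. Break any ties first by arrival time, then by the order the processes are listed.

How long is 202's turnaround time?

6

Schedule: | 201 0-1 | 200 1-3 | 202 3-6 |
Completion: 200=3  201=1  202=6
Turnaround(202) = completion − arrival = 6 − 0 = 6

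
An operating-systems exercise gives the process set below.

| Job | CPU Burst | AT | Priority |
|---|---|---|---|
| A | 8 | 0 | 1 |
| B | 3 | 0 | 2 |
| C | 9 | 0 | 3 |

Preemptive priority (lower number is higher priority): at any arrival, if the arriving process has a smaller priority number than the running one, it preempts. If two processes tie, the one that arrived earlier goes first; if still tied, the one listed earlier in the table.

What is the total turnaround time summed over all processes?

39

Timeline: | A 0-8 | B 8-11 | C 11-20 |
Completion: A=8  B=11  C=20
Turnaround = completion − arrival: A=8, B=11, C=20
Total turnaround = 8 + 11 + 20 = 39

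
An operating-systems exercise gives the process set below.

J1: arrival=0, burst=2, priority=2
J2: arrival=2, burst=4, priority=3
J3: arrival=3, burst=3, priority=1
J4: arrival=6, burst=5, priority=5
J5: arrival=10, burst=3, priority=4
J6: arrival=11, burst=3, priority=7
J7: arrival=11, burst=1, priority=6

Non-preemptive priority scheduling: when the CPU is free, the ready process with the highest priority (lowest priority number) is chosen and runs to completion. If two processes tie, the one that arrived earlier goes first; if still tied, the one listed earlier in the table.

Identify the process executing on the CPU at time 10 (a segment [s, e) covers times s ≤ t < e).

Gantt: | J1 0-2 | J2 2-6 | J3 6-9 | J4 9-14 | J5 14-17 | J7 17-18 | J6 18-21 |
Completion: J1=2  J2=6  J3=9  J4=14  J5=17  J6=21  J7=18

J4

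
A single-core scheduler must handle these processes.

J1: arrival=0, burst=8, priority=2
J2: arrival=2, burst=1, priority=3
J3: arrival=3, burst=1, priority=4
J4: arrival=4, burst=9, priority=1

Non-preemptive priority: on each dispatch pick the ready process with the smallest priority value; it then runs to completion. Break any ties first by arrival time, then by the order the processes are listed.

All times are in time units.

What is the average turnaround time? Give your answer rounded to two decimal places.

13.25

Timeline: | J1 0-8 | J4 8-17 | J2 17-18 | J3 18-19 |
Completion: J1=8  J2=18  J3=19  J4=17
Turnaround (C−A): J1=8  J2=16  J3=16  J4=13
Turnaround times: J1=8, J2=16, J3=16, J4=13
Average turnaround = (8+16+16+13) / 4 = 53/4 = 13.25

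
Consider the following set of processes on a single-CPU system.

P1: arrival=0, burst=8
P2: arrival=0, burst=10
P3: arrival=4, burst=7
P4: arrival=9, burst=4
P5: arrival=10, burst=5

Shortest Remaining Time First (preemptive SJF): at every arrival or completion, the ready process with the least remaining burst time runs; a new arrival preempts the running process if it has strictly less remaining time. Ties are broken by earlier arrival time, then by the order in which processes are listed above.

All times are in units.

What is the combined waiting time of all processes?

Gantt: | P1 0-8 | P3 8-9 | P4 9-13 | P5 13-18 | P3 18-24 | P2 24-34 |
Completion: P1=8  P2=34  P3=24  P4=13  P5=18
Turnaround (C−A): P1=8  P2=34  P3=20  P4=4  P5=8
Waiting = turnaround − burst: P1=0, P2=24, P3=13, P4=0, P5=3
Total waiting = 0 + 24 + 13 + 0 + 3 = 40

40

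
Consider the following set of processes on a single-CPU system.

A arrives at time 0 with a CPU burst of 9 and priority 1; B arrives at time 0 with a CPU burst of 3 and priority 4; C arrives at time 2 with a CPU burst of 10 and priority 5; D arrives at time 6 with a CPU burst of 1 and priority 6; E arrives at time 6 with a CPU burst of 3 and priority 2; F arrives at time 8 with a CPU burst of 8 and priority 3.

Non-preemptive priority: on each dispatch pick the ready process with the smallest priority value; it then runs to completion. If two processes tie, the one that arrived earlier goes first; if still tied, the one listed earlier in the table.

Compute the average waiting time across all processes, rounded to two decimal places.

Schedule: | A 0-9 | E 9-12 | F 12-20 | B 20-23 | C 23-33 | D 33-34 |
Completion: A=9  B=23  C=33  D=34  E=12  F=20
Turnaround (C−A): A=9  B=23  C=31  D=28  E=6  F=12
Waiting times: A=0, B=20, C=21, D=27, E=3, F=4
Average waiting = (0+20+21+27+3+4) / 6 = 75/6 = 12.50

12.50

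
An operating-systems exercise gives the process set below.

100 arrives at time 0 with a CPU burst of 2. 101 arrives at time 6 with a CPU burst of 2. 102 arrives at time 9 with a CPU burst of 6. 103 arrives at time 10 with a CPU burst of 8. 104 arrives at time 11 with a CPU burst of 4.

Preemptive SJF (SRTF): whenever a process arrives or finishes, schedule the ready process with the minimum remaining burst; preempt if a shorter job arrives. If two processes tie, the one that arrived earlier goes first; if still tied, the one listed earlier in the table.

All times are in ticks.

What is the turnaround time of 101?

2

Schedule: | 100 0-2 | idle 2-6 | 101 6-8 | idle 8-9 | 102 9-15 | 104 15-19 | 103 19-27 |
Completion: 100=2  101=8  102=15  103=27  104=19
Turnaround (C−A): 100=2  101=2  102=6  103=17  104=8
Turnaround(101) = completion − arrival = 8 − 6 = 2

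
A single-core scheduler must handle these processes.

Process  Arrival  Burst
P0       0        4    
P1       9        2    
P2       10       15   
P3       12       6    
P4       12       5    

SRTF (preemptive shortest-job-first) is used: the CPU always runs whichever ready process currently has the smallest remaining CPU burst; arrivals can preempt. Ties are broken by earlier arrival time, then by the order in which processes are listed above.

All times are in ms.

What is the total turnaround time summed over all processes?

49

Timeline: | P0 0-4 | idle 4-9 | P1 9-11 | P2 11-12 | P4 12-17 | P3 17-23 | P2 23-37 |
Completion: P0=4  P1=11  P2=37  P3=23  P4=17
Turnaround = completion − arrival: P0=4, P1=2, P2=27, P3=11, P4=5
Total turnaround = 4 + 2 + 27 + 11 + 5 = 49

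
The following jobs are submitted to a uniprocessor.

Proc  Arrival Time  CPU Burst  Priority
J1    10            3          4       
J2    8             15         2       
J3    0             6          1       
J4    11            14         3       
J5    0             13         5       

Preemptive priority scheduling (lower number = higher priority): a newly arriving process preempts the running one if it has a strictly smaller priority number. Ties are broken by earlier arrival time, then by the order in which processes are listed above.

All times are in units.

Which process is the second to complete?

J2

Gantt: | J3 0-6 | J5 6-8 | J2 8-23 | J4 23-37 | J1 37-40 | J5 40-51 |
Completion: J1=40  J2=23  J3=6  J4=37  J5=51
Turnaround (C−A): J1=30  J2=15  J3=6  J4=26  J5=51
Finish order: J3 → J2 → J4 → J1 → J5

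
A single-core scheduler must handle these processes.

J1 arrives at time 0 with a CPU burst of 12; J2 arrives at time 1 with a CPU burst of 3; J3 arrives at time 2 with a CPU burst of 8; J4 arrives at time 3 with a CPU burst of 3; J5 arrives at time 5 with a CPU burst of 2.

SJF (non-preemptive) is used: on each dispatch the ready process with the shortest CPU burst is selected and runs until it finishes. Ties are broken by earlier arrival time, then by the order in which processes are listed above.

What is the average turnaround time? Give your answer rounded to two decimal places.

Gantt: | J1 0-12 | J5 12-14 | J2 14-17 | J4 17-20 | J3 20-28 |
Completion: J1=12  J2=17  J3=28  J4=20  J5=14
Turnaround times: J1=12, J2=16, J3=26, J4=17, J5=9
Average turnaround = (12+16+26+17+9) / 5 = 80/5 = 16.00

16.00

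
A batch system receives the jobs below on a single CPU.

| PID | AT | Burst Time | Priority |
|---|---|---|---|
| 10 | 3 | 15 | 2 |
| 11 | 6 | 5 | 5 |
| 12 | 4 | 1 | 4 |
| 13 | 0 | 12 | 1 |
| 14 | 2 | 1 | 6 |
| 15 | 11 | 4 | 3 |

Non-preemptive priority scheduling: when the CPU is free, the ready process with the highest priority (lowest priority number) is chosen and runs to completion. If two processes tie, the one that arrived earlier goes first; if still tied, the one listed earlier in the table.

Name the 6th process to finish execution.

14

Schedule: | 13 0-12 | 10 12-27 | 15 27-31 | 12 31-32 | 11 32-37 | 14 37-38 |
Completion: 10=27  11=37  12=32  13=12  14=38  15=31
Finish order: 13 → 10 → 15 → 12 → 11 → 14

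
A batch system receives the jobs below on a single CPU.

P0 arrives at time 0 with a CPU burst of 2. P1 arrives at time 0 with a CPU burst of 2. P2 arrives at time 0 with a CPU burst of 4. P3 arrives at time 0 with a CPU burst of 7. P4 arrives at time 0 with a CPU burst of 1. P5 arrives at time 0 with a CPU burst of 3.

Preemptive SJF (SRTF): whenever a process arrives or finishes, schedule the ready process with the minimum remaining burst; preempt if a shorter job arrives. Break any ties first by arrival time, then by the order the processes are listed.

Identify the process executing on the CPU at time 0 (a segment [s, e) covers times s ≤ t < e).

P4

Timeline: | P4 0-1 | P0 1-3 | P1 3-5 | P5 5-8 | P2 8-12 | P3 12-19 |
Completion: P0=3  P1=5  P2=12  P3=19  P4=1  P5=8
Turnaround (C−A): P0=3  P1=5  P2=12  P3=19  P4=1  P5=8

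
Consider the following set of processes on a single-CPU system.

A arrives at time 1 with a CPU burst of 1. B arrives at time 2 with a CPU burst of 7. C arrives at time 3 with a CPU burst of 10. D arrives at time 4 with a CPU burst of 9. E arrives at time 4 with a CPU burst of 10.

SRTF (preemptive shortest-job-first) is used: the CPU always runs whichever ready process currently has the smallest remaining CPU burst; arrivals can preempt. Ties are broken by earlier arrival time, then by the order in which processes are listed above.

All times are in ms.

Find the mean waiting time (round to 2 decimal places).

Timeline: | idle 0-1 | A 1-2 | B 2-9 | D 9-18 | C 18-28 | E 28-38 |
Completion: A=2  B=9  C=28  D=18  E=38
Waiting times: A=0, B=0, C=15, D=5, E=24
Average waiting = (0+0+15+5+24) / 5 = 44/5 = 8.80

8.80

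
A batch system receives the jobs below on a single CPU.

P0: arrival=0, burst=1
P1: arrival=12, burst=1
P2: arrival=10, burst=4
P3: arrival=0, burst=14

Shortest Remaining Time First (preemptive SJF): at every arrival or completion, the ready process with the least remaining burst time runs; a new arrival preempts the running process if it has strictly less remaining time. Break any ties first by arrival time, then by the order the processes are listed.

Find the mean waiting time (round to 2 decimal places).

1.75

Gantt: | P0 0-1 | P3 1-10 | P2 10-12 | P1 12-13 | P2 13-15 | P3 15-20 |
Completion: P0=1  P1=13  P2=15  P3=20
Turnaround (C−A): P0=1  P1=1  P2=5  P3=20
Waiting times: P0=0, P1=0, P2=1, P3=6
Average waiting = (0+0+1+6) / 4 = 7/4 = 1.75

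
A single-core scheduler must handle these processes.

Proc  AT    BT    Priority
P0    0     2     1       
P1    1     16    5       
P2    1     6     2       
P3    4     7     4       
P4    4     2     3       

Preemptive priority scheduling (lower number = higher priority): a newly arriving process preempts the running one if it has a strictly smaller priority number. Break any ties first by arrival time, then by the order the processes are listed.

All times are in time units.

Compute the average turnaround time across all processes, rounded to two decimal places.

12.00

Schedule: | P0 0-2 | P2 2-8 | P4 8-10 | P3 10-17 | P1 17-33 |
Completion: P0=2  P1=33  P2=8  P3=17  P4=10
Turnaround (C−A): P0=2  P1=32  P2=7  P3=13  P4=6
Turnaround times: P0=2, P1=32, P2=7, P3=13, P4=6
Average turnaround = (2+32+7+13+6) / 5 = 60/5 = 12.00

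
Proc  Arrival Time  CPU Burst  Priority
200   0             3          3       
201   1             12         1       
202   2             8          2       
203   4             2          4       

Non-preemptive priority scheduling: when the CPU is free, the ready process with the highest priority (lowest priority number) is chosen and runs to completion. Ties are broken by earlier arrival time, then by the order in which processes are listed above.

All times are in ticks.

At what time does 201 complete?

15

Timeline: | 200 0-3 | 201 3-15 | 202 15-23 | 203 23-25 |
Completion: 200=3  201=15  202=23  203=25
Turnaround (C−A): 200=3  201=14  202=21  203=21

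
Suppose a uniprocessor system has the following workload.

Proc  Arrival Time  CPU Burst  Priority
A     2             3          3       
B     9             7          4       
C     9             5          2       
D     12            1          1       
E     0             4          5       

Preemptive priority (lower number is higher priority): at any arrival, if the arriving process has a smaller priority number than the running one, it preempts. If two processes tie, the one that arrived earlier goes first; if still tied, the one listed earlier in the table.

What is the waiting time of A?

0

Gantt: | E 0-2 | A 2-5 | E 5-7 | idle 7-9 | C 9-12 | D 12-13 | C 13-15 | B 15-22 |
Completion: A=5  B=22  C=15  D=13  E=7
Turnaround (C−A): A=3  B=13  C=6  D=1  E=7
Waiting(A) = turnaround − burst = 3 − 3 = 0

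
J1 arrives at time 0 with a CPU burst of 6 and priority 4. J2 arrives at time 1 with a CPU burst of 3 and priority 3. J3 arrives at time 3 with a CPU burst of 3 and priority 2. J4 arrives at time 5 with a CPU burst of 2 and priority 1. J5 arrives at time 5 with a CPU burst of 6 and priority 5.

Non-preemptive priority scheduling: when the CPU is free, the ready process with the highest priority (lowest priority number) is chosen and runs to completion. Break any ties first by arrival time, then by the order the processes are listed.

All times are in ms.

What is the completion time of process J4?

8

Schedule: | J1 0-6 | J4 6-8 | J3 8-11 | J2 11-14 | J5 14-20 |
Completion: J1=6  J2=14  J3=11  J4=8  J5=20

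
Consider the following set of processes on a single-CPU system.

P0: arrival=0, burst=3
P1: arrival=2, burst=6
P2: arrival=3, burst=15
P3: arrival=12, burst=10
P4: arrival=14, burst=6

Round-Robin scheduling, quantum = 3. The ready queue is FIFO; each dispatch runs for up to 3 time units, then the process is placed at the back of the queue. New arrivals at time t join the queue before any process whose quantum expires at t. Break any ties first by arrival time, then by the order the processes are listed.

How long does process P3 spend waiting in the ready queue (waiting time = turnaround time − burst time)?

18

Schedule: | P0 0-3 | P1 3-6 | P2 6-9 | P1 9-12 | P2 12-15 | P3 15-18 | P4 18-21 | P2 21-24 | P3 24-27 | P4 27-30 | P2 30-33 | P3 33-36 | P2 36-39 | P3 39-40 |
Completion: P0=3  P1=12  P2=39  P3=40  P4=30
Turnaround (C−A): P0=3  P1=10  P2=36  P3=28  P4=16
Waiting(P3) = turnaround − burst = 28 − 10 = 18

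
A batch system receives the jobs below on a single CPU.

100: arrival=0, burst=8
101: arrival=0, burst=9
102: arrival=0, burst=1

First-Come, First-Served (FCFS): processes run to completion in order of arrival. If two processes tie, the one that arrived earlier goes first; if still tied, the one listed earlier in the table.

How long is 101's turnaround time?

17

Timeline: | 100 0-8 | 101 8-17 | 102 17-18 |
Completion: 100=8  101=17  102=18
Turnaround(101) = completion − arrival = 17 − 0 = 17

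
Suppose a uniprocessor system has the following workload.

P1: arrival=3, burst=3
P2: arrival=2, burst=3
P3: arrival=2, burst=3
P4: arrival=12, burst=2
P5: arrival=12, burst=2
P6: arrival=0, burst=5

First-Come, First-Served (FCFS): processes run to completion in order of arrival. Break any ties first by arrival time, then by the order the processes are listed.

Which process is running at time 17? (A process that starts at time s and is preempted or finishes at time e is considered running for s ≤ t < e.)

Timeline: | P6 0-5 | P2 5-8 | P3 8-11 | P1 11-14 | P4 14-16 | P5 16-18 |
Completion: P1=14  P2=8  P3=11  P4=16  P5=18  P6=5

P5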